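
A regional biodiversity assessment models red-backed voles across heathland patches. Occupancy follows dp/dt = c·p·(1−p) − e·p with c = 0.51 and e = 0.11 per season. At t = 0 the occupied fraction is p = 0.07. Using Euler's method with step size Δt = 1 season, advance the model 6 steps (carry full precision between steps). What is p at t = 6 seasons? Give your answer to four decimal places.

Update rule: p ← p + [c·p·(1−p) − e·p]·Δt with Δt = 1.
  1  |  dp/dt·Δt = +0.025501  |  p_1 = 0.095501
  2  |  dp/dt·Δt = +0.033549  |  p_2 = 0.129050
  3  |  dp/dt·Δt = +0.043127  |  p_3 = 0.172176
  4  |  dp/dt·Δt = +0.053752  |  p_4 = 0.225928
  5  |  dp/dt·Δt = +0.064339  |  p_5 = 0.290267
  6  |  dp/dt·Δt = +0.073137  |  p_6 = 0.363404

0.3634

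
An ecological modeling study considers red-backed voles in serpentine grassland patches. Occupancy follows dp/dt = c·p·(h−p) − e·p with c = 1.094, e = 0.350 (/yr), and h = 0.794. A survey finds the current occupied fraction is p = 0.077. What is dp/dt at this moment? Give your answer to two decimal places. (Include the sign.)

0.03

Colonization term: c·p·(h−p) = 1.094×0.077×0.7170 = 0.06040.
Extinction term: e·p = 0.02695.
dp/dt = 0.06040 − 0.02695 = 0.03345.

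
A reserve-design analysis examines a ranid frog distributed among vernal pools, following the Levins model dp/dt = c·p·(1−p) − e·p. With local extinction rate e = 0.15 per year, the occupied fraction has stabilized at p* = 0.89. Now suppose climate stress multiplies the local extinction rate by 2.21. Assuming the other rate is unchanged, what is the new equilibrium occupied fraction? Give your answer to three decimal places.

0.757

Balance c(1−p*) = e gives c = e/(1 − 0.89000) = 0.15/0.11000 = 1.36364.
New p* = 1 − e/c = 1 − 0.33150/1.36364 = 0.75690.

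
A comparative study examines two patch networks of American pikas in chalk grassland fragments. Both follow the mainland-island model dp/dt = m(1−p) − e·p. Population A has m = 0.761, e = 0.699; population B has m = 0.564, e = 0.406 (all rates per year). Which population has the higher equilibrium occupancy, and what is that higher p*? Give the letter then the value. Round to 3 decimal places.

A: p*_A = m/(m+e) = 0.761/1.4600 = 0.5212.
B: p*_B = 0.564/0.9700 = 0.5814.
B is higher at 0.5814.

B, 0.581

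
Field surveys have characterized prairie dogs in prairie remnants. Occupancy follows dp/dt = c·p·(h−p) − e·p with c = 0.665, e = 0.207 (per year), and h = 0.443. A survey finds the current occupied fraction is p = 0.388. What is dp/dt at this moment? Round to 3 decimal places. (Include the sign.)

-0.066

Colonization term: c·p·(h−p) = 0.665×0.388×0.0550 = 0.01419.
Extinction term: e·p = 0.08032.
dp/dt = 0.01419 − 0.08032 = -0.06612.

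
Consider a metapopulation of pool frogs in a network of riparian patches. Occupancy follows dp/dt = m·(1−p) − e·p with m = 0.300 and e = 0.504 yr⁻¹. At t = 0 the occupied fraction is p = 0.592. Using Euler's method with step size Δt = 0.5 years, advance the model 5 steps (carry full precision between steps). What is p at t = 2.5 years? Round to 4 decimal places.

Update rule: p ← p + [m·(1−p) − e·p]·Δt with Δt = 0.5.
  1  |  dp/dt·Δt = -0.087984  |  p_1 = 0.504016
  2  |  dp/dt·Δt = -0.052614  |  p_2 = 0.451402
  3  |  dp/dt·Δt = -0.031463  |  p_3 = 0.419938
  4  |  dp/dt·Δt = -0.018815  |  p_4 = 0.401123
  5  |  dp/dt·Δt = -0.011251  |  p_5 = 0.389872

0.3899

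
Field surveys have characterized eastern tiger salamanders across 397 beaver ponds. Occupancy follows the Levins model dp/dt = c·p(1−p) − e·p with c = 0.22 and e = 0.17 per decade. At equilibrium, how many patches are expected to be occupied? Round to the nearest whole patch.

90

p* = 1 − e/c = 1 − 0.17/0.22 = 0.2273.
Expected occupied patches = N × p* = 397 × 0.2273 = 90.23 ≈ 90.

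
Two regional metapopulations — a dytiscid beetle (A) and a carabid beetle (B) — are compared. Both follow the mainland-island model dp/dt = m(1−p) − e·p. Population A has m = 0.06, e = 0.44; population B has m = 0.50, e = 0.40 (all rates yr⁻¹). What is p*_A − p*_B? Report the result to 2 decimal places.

A: p*_A = m/(m+e) = 0.06/0.5000 = 0.1200.
B: p*_B = 0.50/0.9000 = 0.5556.
p*_A − p*_B = 0.1200 − 0.5556 = -0.4356.

-0.44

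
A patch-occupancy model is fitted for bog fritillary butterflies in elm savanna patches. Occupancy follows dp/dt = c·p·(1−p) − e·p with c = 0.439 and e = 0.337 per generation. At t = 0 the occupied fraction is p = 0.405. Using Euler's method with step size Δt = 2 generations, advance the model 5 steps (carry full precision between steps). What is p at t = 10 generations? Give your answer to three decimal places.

Update rule: p ← p + [c·p·(1−p) − e·p]·Δt with Δt = 2.
step 1: Δp = -0.06139, p = 0.34361
step 2: Δp = -0.03357, p = 0.31004
step 3: Δp = -0.02115, p = 0.28889
step 4: Δp = -0.01434, p = 0.27455
step 5: Δp = -0.01017, p = 0.26438

0.264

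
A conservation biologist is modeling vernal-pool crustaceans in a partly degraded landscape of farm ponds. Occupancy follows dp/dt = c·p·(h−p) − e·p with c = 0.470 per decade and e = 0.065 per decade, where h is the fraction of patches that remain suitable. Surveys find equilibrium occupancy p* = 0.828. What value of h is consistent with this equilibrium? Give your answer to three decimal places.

At equilibrium c(h−p*) = e, so h = p* + e/c.
h = 0.828 + 0.065/0.470 = 0.828 + 0.1383 = 0.9663.

0.966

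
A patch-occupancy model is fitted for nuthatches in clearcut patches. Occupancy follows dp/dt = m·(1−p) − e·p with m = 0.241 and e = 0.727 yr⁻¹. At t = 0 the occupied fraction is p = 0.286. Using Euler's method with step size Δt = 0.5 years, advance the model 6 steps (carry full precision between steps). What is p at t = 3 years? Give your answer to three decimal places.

Update rule: p ← p + [m·(1−p) − e·p]·Δt with Δt = 0.5.
p: 0.28600 → 0.26808  (Δp = -0.01792)
p: 0.26808 → 0.25883  (Δp = -0.00925)
p: 0.25883 → 0.25405  (Δp = -0.00477)
p: 0.25405 → 0.25159  (Δp = -0.00246)
p: 0.25159 → 0.25032  (Δp = -0.00127)
p: 0.25032 → 0.24967  (Δp = -0.00066)

0.250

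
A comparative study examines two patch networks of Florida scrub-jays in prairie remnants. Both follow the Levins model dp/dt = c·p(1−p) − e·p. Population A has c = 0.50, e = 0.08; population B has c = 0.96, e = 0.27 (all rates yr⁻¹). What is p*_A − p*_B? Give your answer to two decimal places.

0.12

A: p*_A = 1 − 0.08/0.50 = 0.8400.
B: p*_B = 1 − 0.27/0.96 = 0.7188.
p*_A − p*_B = 0.8400 − 0.7188 = 0.1212.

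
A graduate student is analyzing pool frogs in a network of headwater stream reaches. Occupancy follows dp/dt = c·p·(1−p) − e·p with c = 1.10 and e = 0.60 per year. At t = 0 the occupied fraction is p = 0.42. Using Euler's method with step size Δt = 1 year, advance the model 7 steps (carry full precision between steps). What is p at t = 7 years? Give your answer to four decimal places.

Update rule: p ← p + [c·p·(1−p) − e·p]·Δt with Δt = 1.
step 1: Δp = +0.01596, p = 0.43596
step 2: Δp = +0.00891, p = 0.44487
step 3: Δp = +0.00473, p = 0.44961
step 4: Δp = +0.00244, p = 0.45205
step 5: Δp = +0.00124, p = 0.45329
step 6: Δp = +0.00063, p = 0.45392
step 7: Δp = +0.00031, p = 0.45423

0.4542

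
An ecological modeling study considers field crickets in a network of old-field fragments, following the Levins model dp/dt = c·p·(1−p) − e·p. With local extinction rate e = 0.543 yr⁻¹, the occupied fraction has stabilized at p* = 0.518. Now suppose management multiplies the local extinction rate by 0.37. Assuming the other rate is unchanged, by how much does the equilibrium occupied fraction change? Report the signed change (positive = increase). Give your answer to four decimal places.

0.3037

Balance c(1−p*) = e gives c = e/(1 − 0.51800) = 0.543/0.48200 = 1.12656.
New p* = 1 − e/c = 1 − 0.20091/1.12656 = 0.82166.
Δp* = 0.82166 − 0.51800 = +0.30366.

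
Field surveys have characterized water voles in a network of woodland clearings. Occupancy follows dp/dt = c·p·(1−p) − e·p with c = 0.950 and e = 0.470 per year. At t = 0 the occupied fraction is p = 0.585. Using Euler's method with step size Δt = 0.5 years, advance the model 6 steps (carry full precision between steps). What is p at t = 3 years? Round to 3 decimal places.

0.518

Update rule: p ← p + [c·p·(1−p) − e·p]·Δt with Δt = 0.5.
p: 0.58500 → 0.56284  (Δp = -0.02216)
p: 0.56284 → 0.54745  (Δp = -0.01539)
p: 0.54745 → 0.53648  (Δp = -0.01097)
p: 0.53648 → 0.52852  (Δp = -0.00795)
p: 0.52852 → 0.52268  (Δp = -0.00584)
p: 0.52268 → 0.51836  (Δp = -0.00433)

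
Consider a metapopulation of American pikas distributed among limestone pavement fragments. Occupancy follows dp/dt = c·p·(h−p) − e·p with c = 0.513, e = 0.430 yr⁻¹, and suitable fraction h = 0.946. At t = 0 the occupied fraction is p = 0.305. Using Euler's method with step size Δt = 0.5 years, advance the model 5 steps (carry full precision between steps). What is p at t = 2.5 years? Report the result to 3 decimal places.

0.244

Update rule: p ← p + [c·p·(h−p) − e·p]·Δt with Δt = 0.5.
p: 0.30500 → 0.28957  (Δp = -0.01543)
p: 0.28957 → 0.27607  (Δp = -0.01350)
p: 0.27607 → 0.26415  (Δp = -0.01192)
p: 0.26415 → 0.25356  (Δp = -0.01059)
p: 0.25356 → 0.24408  (Δp = -0.00948)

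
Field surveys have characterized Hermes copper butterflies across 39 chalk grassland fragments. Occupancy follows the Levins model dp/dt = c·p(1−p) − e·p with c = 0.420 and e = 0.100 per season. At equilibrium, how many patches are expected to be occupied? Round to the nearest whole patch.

30

p* = 1 − e/c = 1 − 0.100/0.420 = 0.7619.
Expected occupied patches = N × p* = 39 × 0.7619 = 29.71 ≈ 30.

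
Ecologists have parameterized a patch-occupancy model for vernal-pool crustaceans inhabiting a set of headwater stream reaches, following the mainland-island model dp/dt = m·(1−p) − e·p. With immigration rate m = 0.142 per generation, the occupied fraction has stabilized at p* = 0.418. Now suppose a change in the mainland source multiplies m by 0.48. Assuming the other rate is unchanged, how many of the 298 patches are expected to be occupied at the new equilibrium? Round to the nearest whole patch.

76

Balance m(1−p*) = e·p* gives e = m(1−p*)/p* = 0.142×0.58200/0.41800 = 0.19771.
New p* = m/(m+e) = 0.06816/(0.06816+0.19771) = 0.25637.
Expected occupied = 298 × 0.25637 = 76.40 ≈ 76.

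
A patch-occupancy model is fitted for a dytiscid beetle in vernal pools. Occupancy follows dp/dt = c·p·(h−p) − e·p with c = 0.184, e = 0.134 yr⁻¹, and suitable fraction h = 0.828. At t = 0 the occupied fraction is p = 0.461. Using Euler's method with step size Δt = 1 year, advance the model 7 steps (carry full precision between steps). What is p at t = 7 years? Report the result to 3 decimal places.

0.315

Update rule: p ← p + [c·p·(h−p) − e·p]·Δt with Δt = 1.
step 1: Δp = -0.03064, p = 0.43036
step 2: Δp = -0.02618, p = 0.40418
step 3: Δp = -0.02264, p = 0.38154
step 4: Δp = -0.01978, p = 0.36175
step 5: Δp = -0.01744, p = 0.34431
step 6: Δp = -0.01549, p = 0.32882
step 7: Δp = -0.01386, p = 0.31496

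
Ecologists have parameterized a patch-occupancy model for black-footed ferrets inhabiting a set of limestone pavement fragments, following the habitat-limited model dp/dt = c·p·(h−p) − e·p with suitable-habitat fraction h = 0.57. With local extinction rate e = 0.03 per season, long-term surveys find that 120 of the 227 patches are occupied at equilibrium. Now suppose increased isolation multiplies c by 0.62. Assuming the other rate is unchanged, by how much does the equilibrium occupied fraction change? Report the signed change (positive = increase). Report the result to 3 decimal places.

-0.025

Observed p* = 120/227 = 0.52863.
Balance c(h−p*) = e gives c = e/(0.57 − 0.52863) = 0.03/0.04137 = 0.72516.
New p* = 0.57 − e/c = 0.57 − 0.03000/0.44960 = 0.50327.
Δp* = 0.50327 − 0.52863 = -0.02536.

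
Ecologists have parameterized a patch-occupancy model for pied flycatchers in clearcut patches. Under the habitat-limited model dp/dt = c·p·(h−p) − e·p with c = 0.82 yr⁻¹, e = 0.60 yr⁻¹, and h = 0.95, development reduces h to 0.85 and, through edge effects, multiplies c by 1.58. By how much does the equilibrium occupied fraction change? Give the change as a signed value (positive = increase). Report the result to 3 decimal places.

0.169

Before: p* = h − e/c = 0.95 − 0.60/0.82 = 0.95 − 0.7317 = 0.2183.
After: c = 1.2956, e = 0.6, h = 0.85; p* = 0.85 − 0.6/1.2956 = 0.3869.
Δp* = 0.3869 − 0.2183 = +0.1686.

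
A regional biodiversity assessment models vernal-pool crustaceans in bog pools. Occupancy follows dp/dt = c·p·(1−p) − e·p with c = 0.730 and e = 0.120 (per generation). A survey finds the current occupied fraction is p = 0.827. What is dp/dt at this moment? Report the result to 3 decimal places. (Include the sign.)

Colonization term: c·p·(1−p) = 0.730×0.827×0.1730 = 0.10444.
Extinction term: e·p = 0.09924.
dp/dt = 0.10444 − 0.09924 = 0.00520.

0.005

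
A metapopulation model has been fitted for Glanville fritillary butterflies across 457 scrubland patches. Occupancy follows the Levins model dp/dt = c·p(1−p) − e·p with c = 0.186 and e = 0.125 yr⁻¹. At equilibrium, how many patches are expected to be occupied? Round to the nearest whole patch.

p* = 1 − e/c = 1 − 0.125/0.186 = 0.3280.
Expected occupied patches = N × p* = 457 × 0.3280 = 149.88 ≈ 150.

150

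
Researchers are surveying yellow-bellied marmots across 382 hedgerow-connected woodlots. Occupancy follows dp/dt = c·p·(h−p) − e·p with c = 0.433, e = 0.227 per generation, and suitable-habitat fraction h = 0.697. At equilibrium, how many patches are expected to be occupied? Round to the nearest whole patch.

p* = h − e/c = 0.697 − 0.5242 = 0.1728.
Expected occupied patches = N × p* = 382 × 0.1728 = 65.99 ≈ 66.

66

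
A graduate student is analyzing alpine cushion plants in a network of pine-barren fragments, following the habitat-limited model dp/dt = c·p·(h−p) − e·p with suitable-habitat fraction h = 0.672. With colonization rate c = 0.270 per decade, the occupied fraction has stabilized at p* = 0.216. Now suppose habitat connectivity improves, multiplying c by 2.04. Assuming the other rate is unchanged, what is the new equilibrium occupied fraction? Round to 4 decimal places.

0.4485

Balance c(h−p*) = e gives e = 0.270×(0.672 − 0.21600) = 0.12312.
New p* = 0.672 − e/c = 0.672 − 0.12312/0.55080 = 0.44847.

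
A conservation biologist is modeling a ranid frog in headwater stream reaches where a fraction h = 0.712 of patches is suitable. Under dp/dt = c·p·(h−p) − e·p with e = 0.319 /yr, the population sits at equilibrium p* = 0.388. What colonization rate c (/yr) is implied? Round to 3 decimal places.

At equilibrium c(h−p*) = e, so c = e/(h−p*).
c = 0.319/(0.712 − 0.388) = 0.319/0.3240 = 0.9846.

0.985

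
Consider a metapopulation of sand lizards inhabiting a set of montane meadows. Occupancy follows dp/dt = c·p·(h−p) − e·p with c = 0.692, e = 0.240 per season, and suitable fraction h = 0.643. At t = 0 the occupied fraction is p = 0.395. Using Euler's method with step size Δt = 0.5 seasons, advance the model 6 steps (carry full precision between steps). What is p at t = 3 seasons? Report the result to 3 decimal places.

0.340

Update rule: p ← p + [c·p·(h−p) − e·p]·Δt with Δt = 0.5.
p: 0.39500 → 0.38149  (Δp = -0.01351)
p: 0.38149 → 0.37023  (Δp = -0.01126)
p: 0.37023 → 0.36075  (Δp = -0.00949)
p: 0.36075 → 0.35269  (Δp = -0.00806)
p: 0.35269 → 0.34579  (Δp = -0.00690)
p: 0.34579 → 0.33986  (Δp = -0.00594)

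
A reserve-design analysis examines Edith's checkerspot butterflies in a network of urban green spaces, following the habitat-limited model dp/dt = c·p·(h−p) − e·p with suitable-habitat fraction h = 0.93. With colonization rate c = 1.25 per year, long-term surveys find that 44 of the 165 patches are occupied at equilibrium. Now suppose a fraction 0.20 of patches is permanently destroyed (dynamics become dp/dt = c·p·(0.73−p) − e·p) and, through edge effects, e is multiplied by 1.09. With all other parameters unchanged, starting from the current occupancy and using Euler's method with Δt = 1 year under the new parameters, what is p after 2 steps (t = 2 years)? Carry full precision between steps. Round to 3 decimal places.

0.141

Observed p* = 44/165 = 0.26667.
Balance c(h−p*) = e gives e = 1.25×(0.93 − 0.26667) = 0.82917.
Starting from p₀ = 0.26667; update p ← p + (dp/dt)·Δt with the new parameters.
step 1: Δp = -0.08657, p = 0.18010
step 2: Δp = -0.03898, p = 0.14112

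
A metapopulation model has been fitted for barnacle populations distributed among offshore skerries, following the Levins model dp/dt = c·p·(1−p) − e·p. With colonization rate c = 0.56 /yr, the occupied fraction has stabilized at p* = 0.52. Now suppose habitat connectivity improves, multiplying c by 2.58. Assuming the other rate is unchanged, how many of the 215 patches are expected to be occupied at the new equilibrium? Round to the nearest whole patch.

175

Balance c(1−p*) = e gives e = 0.56×(1 − 0.52000) = 0.26880.
New p* = 1 − e/c = 1 − 0.26880/1.44480 = 0.81395.
Expected occupied = 215 × 0.81395 = 175.00 ≈ 175.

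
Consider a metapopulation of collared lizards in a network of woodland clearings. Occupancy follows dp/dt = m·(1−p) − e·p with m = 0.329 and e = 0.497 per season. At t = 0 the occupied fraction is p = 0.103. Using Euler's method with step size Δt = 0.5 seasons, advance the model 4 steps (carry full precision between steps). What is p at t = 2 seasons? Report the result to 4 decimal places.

0.3632

Update rule: p ← p + [m·(1−p) − e·p]·Δt with Δt = 0.5.
step 1: Δp = +0.12196, p = 0.22496
step 2: Δp = +0.07159, p = 0.29655
step 3: Δp = +0.04202, p = 0.33858
step 4: Δp = +0.02467, p = 0.36324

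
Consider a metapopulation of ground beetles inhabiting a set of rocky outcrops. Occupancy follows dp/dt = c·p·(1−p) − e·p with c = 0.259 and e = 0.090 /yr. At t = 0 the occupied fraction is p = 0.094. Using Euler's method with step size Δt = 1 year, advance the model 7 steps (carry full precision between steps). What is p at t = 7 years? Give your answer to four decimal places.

0.2238

Update rule: p ← p + [c·p·(1−p) − e·p]·Δt with Δt = 1.
p: 0.09400 → 0.10760  (Δp = +0.01360)
p: 0.10760 → 0.12278  (Δp = +0.01519)
p: 0.12278 → 0.13963  (Δp = +0.01685)
p: 0.13963 → 0.15818  (Δp = +0.01855)
p: 0.15818 → 0.17843  (Δp = +0.02025)
p: 0.17843 → 0.20034  (Δp = +0.02191)
p: 0.20034 → 0.22380  (Δp = +0.02346)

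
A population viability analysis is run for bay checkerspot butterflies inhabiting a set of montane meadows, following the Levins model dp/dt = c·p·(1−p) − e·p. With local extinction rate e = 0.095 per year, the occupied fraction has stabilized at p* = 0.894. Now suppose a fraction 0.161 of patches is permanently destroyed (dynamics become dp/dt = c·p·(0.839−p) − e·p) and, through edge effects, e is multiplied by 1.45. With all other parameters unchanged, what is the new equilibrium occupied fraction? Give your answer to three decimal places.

0.685

Balance c(1−p*) = e gives c = e/(1 − 0.89400) = 0.095/0.10600 = 0.89623.
New p* = 0.839 − e/c = 0.839 − 0.13775/0.89623 = 0.68530.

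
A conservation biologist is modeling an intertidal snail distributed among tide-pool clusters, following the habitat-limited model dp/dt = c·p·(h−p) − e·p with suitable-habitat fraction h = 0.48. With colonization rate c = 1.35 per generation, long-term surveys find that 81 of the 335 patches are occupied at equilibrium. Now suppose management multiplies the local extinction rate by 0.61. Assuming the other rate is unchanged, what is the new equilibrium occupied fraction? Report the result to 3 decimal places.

Observed p* = 81/335 = 0.24179.
Balance c(h−p*) = e gives e = 1.35×(0.48 − 0.24179) = 0.32158.
New p* = 0.48 − e/c = 0.48 − 0.19616/1.35000 = 0.33470.

0.335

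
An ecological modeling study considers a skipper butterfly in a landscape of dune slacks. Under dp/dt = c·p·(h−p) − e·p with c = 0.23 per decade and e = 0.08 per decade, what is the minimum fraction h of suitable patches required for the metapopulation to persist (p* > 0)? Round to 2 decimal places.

0.35

p* = h − e/c is positive only when h > e/c.
h_min = e/c = 0.08/0.23 = 0.3478.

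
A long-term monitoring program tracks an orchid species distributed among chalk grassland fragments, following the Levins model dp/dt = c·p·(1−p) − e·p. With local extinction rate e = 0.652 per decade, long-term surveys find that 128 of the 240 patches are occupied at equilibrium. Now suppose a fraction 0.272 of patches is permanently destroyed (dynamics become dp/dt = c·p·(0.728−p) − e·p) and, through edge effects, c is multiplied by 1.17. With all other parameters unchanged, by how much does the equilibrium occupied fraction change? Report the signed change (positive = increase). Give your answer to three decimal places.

Observed p* = 128/240 = 0.53333.
Balance c(1−p*) = e gives c = e/(1 − 0.53333) = 0.652/0.46667 = 1.39713.
New p* = 0.728 − e/c = 0.728 − 0.65200/1.63464 = 0.32914.
Δp* = 0.32914 − 0.53333 = -0.20419.

-0.204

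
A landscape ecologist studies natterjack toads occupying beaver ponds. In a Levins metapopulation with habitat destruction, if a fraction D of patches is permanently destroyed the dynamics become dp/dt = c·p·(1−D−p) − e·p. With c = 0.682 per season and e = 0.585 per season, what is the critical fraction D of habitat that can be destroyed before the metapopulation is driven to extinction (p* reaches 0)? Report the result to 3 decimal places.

0.142

The nontrivial equilibrium is p* = (1−D) − e/c; extinction occurs when this hits zero.
So D_crit = 1 − e/c = 1 − 0.585/0.682 = 1 − 0.8578 = 0.1422.
Note this equals the original equilibrium occupancy — the Levins extinction-debt result.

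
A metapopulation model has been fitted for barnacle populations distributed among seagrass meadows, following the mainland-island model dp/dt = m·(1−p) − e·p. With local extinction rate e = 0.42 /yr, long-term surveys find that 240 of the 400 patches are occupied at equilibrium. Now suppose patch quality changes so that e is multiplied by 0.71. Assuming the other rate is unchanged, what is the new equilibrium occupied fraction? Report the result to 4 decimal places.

0.6787

Observed p* = 240/400 = 0.60000.
Balance m(1−p*) = e·p* gives m = e·p*/(1−p*) = 0.42×0.60000/0.40000 = 0.63000.
New p* = m/(m+e) = 0.63000/(0.63000+0.29820) = 0.67873.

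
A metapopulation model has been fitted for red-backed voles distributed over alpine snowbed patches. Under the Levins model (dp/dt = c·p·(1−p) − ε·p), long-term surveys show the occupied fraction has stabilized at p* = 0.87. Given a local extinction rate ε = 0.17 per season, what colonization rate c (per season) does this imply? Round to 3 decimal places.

At equilibrium c(1−p*) = ε, so c = ε/(1−p*).
c = 0.17/(1 − 0.87) = 0.17/0.1300 = 1.3077.

1.308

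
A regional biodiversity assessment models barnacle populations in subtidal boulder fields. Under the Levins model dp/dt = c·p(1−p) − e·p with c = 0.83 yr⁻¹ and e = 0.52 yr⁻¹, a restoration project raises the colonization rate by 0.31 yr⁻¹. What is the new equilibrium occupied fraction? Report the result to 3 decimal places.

Before: p* = 1 − 0.52/0.83 = 0.3735.
After the change, c = 1.14, e = 0.52, so p* = 1 − 0.52/1.14 = 0.5439.

0.544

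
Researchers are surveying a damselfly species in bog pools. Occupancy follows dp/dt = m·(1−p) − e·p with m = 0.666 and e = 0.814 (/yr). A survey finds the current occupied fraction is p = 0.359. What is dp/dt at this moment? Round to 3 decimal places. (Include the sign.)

0.135

Colonization term: m·(1−p) = 0.666×0.6410 = 0.42691.
Extinction term: e·p = 0.29223.
dp/dt = 0.42691 − 0.29223 = 0.13468.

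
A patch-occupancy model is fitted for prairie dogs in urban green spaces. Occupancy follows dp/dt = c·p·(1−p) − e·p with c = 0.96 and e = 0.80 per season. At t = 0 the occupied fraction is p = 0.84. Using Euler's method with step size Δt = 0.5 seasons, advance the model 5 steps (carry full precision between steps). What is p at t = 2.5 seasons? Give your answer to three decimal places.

0.320

Update rule: p ← p + [c·p·(1−p) − e·p]·Δt with Δt = 0.5.
p: 0.84000 → 0.56851  (Δp = -0.27149)
p: 0.56851 → 0.45885  (Δp = -0.10966)
p: 0.45885 → 0.39450  (Δp = -0.06435)
p: 0.39450 → 0.35136  (Δp = -0.04314)
p: 0.35136 → 0.32021  (Δp = -0.03115)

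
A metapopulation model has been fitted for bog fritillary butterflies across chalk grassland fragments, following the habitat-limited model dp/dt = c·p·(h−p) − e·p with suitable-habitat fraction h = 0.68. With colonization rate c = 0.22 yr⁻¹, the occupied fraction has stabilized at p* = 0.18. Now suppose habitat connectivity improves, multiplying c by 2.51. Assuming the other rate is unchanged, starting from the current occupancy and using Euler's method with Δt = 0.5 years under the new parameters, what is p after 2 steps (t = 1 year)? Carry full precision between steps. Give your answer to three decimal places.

0.210

Balance c(h−p*) = e gives e = 0.22×(0.68 − 0.18000) = 0.11000.
Starting from p₀ = 0.18000; update p ← p + (dp/dt)·Δt with the new parameters.
p: 0.18000 → 0.19495  (Δp = +0.01495)
p: 0.19495 → 0.21033  (Δp = +0.01539)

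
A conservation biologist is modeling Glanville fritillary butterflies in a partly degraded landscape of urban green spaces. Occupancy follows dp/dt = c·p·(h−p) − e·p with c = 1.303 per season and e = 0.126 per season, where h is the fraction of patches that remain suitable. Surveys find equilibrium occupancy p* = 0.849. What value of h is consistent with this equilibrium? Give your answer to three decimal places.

At equilibrium c(h−p*) = e, so h = p* + e/c.
h = 0.849 + 0.126/1.303 = 0.849 + 0.0967 = 0.9457.

0.946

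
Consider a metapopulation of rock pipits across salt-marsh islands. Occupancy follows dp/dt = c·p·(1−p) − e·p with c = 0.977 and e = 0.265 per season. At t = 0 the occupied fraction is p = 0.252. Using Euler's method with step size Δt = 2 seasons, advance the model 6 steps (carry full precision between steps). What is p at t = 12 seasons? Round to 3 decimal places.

Update rule: p ← p + [c·p·(1−p) − e·p]·Δt with Δt = 2.
t = 2: p = 0.25200 + (+0.23476) = 0.48676
t = 4: p = 0.48676 + (+0.23017) = 0.71694
t = 6: p = 0.71694 + (+0.01657) = 0.73350
t = 8: p = 0.73350 + (-0.00680) = 0.72671
t = 10: p = 0.72671 + (+0.00292) = 0.72962
t = 12: p = 0.72962 + (-0.00123) = 0.72839

0.728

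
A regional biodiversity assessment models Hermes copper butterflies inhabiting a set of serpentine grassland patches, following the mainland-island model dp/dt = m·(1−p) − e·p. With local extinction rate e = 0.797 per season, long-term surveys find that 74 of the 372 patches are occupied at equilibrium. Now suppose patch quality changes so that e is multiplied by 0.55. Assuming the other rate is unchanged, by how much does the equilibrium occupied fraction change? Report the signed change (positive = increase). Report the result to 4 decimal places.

Observed p* = 74/372 = 0.19892.
Balance m(1−p*) = e·p* gives m = e·p*/(1−p*) = 0.797×0.19892/0.80108 = 0.19791.
New p* = m/(m+e) = 0.19791/(0.19791+0.43835) = 0.31105.
Δp* = 0.31105 − 0.19892 = +0.11213.

0.1121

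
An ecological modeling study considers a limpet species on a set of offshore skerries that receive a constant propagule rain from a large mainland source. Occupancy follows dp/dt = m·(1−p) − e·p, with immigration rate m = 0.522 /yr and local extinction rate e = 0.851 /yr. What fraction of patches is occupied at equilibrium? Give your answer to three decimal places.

0.380

At equilibrium the propagule rain into empty patches balances local extinction: m(1−p*) = e·p*.
p* = m/(m+e) = 0.522/(0.522+0.851) = 0.522/1.3730 = 0.3802.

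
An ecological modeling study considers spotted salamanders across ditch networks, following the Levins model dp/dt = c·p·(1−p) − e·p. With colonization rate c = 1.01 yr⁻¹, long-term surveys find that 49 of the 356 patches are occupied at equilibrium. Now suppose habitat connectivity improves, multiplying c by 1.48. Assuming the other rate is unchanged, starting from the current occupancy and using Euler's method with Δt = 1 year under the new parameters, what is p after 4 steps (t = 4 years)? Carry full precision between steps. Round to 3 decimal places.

0.367

Observed p* = 49/356 = 0.13764.
Balance c(1−p*) = e gives e = 1.01×(1 − 0.13764) = 0.87098.
Starting from p₀ = 0.13764; update p ← p + (dp/dt)·Δt with the new parameters.
t = 1: p = 0.13764 + (+0.05754) = 0.19518
t = 2: p = 0.19518 + (+0.06481) = 0.26000
t = 3: p = 0.26000 + (+0.06114) = 0.32114
t = 4: p = 0.32114 + (+0.04617) = 0.36731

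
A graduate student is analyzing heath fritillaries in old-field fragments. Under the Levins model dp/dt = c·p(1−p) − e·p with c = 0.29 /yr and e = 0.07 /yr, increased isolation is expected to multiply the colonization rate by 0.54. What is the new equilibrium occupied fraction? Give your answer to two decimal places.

Before: p* = 1 − 0.07/0.29 = 0.7586.
After the change, c = 0.1566, e = 0.07, so p* = 1 − 0.07/0.1566 = 0.5530.

0.55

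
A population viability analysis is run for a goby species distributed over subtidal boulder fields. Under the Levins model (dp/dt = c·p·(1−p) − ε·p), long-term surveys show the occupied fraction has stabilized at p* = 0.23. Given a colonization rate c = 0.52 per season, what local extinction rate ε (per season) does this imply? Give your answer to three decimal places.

At equilibrium c(1−p*) = ε.
ε = 0.52 × (1 − 0.23) = 0.52 × 0.7700 = 0.4004.

0.400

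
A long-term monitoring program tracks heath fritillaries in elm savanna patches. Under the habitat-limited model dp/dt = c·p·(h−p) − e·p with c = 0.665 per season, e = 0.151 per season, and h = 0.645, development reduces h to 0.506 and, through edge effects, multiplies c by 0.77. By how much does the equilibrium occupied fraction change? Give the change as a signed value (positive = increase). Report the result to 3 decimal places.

Before: p* = h − e/c = 0.645 − 0.151/0.665 = 0.645 − 0.2271 = 0.4179.
After: c = 0.51205, e = 0.151, h = 0.506; p* = 0.506 − 0.151/0.51205 = 0.2111.
Δp* = 0.2111 − 0.4179 = -0.2068.

-0.207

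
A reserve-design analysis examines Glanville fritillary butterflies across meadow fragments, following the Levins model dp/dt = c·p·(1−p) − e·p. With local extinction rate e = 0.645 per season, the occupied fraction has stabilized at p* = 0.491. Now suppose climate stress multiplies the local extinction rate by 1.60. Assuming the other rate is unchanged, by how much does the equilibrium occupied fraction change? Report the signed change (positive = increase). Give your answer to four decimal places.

-0.3054

Balance c(1−p*) = e gives c = e/(1 − 0.49100) = 0.645/0.50900 = 1.26719.
New p* = 1 − e/c = 1 − 1.03200/1.26719 = 0.18560.
Δp* = 0.18560 − 0.49100 = -0.30540.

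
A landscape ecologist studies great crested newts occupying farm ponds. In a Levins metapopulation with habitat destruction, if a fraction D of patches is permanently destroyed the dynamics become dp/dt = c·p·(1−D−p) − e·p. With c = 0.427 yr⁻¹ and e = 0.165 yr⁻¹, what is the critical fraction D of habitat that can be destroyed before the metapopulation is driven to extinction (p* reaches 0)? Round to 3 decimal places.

0.614

The nontrivial equilibrium is p* = (1−D) − e/c; extinction occurs when this hits zero.
So D_crit = 1 − e/c = 1 − 0.165/0.427 = 1 − 0.3864 = 0.6136.
Note this equals the original equilibrium occupancy — the Levins extinction-debt result.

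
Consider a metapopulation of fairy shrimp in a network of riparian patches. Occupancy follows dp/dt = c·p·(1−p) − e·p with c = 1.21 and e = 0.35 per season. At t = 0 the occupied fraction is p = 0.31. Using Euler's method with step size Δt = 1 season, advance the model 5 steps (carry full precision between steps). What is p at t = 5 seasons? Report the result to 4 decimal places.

Update rule: p ← p + [c·p·(1−p) − e·p]·Δt with Δt = 1.
  1  |  dp/dt·Δt = +0.150319  |  p_1 = 0.460319
  2  |  dp/dt·Δt = +0.139483  |  p_2 = 0.599802
  3  |  dp/dt·Δt = +0.080517  |  p_3 = 0.680319
  4  |  dp/dt·Δt = +0.025045  |  p_4 = 0.705364
  5  |  dp/dt·Δt = +0.004591  |  p_5 = 0.709956

0.7100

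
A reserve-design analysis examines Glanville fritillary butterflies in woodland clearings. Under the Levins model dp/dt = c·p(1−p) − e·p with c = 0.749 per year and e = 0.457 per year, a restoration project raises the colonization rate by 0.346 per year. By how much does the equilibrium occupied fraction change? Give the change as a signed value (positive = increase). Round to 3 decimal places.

0.193

Before: p* = 1 − 0.457/0.749 = 0.3899.
After the change, c = 1.095, e = 0.457, so p* = 1 − 0.457/1.095 = 0.5826.
Δp* = 0.5826 − 0.3899 = +0.1928.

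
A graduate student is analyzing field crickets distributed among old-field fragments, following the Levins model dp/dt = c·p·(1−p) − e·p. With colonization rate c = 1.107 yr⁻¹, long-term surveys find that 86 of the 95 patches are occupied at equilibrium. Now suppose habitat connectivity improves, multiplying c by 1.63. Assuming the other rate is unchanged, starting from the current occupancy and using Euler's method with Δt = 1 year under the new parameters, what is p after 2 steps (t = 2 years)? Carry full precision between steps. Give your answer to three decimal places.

Observed p* = 86/95 = 0.90526.
Balance c(1−p*) = e gives e = 1.107×(1 − 0.90526) = 0.10487.
Starting from p₀ = 0.90526; update p ← p + (dp/dt)·Δt with the new parameters.
step 1: Δp = +0.05981, p = 0.96507
step 2: Δp = -0.04039, p = 0.92468

0.925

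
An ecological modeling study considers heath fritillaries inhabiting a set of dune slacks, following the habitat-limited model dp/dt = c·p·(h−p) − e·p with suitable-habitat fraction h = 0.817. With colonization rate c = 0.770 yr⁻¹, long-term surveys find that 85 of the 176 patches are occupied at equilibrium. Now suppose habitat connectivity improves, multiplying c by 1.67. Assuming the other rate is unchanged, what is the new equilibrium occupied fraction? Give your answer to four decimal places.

0.6170

Observed p* = 85/176 = 0.48295.
Balance c(h−p*) = e gives e = 0.770×(0.817 − 0.48295) = 0.25722.
New p* = 0.817 − e/c = 0.817 − 0.25722/1.28590 = 0.61697.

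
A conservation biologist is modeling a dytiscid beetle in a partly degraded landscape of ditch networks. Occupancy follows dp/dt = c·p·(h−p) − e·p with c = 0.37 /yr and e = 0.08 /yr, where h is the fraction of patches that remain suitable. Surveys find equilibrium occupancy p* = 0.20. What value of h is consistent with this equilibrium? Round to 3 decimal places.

At equilibrium c(h−p*) = e, so h = p* + e/c.
h = 0.20 + 0.08/0.37 = 0.20 + 0.2162 = 0.4162.

0.416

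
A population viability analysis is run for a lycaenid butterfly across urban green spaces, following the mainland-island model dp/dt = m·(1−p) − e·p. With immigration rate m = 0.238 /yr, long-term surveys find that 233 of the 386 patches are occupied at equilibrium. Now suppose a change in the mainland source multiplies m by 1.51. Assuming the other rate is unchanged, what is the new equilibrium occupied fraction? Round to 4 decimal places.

Observed p* = 233/386 = 0.60363.
Balance m(1−p*) = e·p* gives e = m(1−p*)/p* = 0.238×0.39637/0.60363 = 0.15628.
New p* = m/(m+e) = 0.35938/(0.35938+0.15628) = 0.69693.

0.6969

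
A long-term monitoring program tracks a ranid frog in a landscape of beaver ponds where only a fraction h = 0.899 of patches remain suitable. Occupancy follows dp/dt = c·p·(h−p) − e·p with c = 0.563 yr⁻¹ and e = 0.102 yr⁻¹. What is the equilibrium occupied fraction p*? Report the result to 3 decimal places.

0.718

Setting dp/dt = 0 and dividing by p* gives c·(h−p*) = e.
So p* = h − e/c = 0.899 − 0.102/0.563 = 0.899 − 0.1812 = 0.7178.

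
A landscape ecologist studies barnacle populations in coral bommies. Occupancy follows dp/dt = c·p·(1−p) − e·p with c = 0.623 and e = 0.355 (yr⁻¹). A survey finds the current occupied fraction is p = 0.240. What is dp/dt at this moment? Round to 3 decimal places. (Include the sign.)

Colonization term: c·p·(1−p) = 0.623×0.240×0.7600 = 0.11364.
Extinction term: e·p = 0.08520.
dp/dt = 0.11364 − 0.08520 = 0.02844.

0.028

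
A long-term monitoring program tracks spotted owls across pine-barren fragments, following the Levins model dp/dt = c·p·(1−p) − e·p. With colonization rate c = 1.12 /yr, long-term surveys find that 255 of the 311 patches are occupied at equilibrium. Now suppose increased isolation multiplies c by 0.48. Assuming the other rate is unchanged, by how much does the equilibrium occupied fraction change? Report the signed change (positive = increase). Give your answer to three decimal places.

-0.195

Observed p* = 255/311 = 0.81994.
Balance c(1−p*) = e gives e = 1.12×(1 − 0.81994) = 0.20167.
New p* = 1 − e/c = 1 − 0.20167/0.53760 = 0.62487.
Δp* = 0.62487 − 0.81994 = -0.19507.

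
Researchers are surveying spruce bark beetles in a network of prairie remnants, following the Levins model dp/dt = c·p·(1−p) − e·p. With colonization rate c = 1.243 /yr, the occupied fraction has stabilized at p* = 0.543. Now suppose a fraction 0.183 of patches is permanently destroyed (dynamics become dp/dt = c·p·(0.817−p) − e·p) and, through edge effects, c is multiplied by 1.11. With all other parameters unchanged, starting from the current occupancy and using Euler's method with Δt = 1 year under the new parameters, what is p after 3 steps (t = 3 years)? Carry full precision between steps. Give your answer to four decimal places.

Balance c(1−p*) = e gives e = 1.243×(1 − 0.54300) = 0.56805.
Starting from p₀ = 0.54300; update p ← p + (dp/dt)·Δt with the new parameters.
  1  |  dp/dt·Δt = -0.103173  |  p_1 = 0.439827
  2  |  dp/dt·Δt = -0.020960  |  p_2 = 0.418868
  3  |  dp/dt·Δt = -0.007848  |  p_3 = 0.411020

0.4110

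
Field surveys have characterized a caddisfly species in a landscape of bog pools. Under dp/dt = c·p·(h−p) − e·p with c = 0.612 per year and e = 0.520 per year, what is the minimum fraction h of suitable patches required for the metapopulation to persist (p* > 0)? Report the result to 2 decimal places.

0.85

p* = h − e/c is positive only when h > e/c.
h_min = e/c = 0.520/0.612 = 0.8497.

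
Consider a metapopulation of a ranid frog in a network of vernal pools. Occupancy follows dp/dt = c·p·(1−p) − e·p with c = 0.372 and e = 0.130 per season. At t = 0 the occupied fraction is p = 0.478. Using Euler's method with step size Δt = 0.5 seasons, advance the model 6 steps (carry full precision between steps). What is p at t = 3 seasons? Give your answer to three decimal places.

0.556

Update rule: p ← p + [c·p·(1−p) − e·p]·Δt with Δt = 0.5.
step 1: Δp = +0.01534, p = 0.49334
step 2: Δp = +0.01442, p = 0.50776
step 3: Δp = +0.01348, p = 0.52125
step 4: Δp = +0.01253, p = 0.53378
step 5: Δp = +0.01159, p = 0.54538
step 6: Δp = +0.01067, p = 0.55604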